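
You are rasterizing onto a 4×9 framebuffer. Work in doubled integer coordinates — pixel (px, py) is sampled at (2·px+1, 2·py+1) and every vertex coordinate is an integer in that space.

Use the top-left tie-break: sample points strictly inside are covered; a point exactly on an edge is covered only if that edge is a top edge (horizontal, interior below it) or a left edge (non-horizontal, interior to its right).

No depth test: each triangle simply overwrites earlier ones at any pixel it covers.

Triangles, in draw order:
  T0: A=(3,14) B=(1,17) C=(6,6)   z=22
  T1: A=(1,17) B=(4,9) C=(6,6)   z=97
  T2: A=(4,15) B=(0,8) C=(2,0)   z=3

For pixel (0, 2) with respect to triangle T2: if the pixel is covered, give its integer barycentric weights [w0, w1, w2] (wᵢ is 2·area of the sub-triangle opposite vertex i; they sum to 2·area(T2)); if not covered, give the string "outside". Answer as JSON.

T0:
  2·area = 7
  edge (3, 14)→(1, 17): d=(-2,3) right/bottom  bias=-1
  edge (1, 17)→(6, 6): d=(5,-11) top-left  bias=+0
  edge (6, 6)→(3, 14): d=(-3,8) right/bottom  bias=-1
    (2,5)@(5, 11): e=[0,14,-7] → .  [on edge]
    (1,6)@(3, 13): e=[2,2,3] → X
    (2,6)@(5, 13): e=[-4,24,-13] → .
    (1,7)@(3, 15): e=[-2,12,-3] → .
    (0,8)@(1, 17): e=[0,0,7] → .  [on edge]
  covered (1 px):
    . . . .
    . . . .
    . . . .
    . . . .
    . . . .
    . . . .
    . X . .
    . . . .
    . . . .
T1:
  2·area = 7
  edge (1, 17)→(4, 9): d=(3,-8) top-left  bias=+0
  edge (4, 9)→(6, 6): d=(2,-3) top-left  bias=+0
  edge (6, 6)→(1, 17): d=(-5,11) right/bottom  bias=-1
    (3,0)@(7, 1): e=[0,-7,14] → .  [on edge]
    (0,8)@(1, 17): e=[0,7,0] → .  [on edge]
  covered (0 px):
    . . . .
    . . . .
    . . . .
    . . . .
    . . . .
    . . . .
    . . . .
    . . . .
    . . . .
T2:
  2·area = 46
  edge (4, 15)→(0, 8): d=(-4,-7) top-left  bias=+0
  edge (0, 8)→(2, 0): d=(2,-8) top-left  bias=+0
  edge (2, 0)→(4, 15): d=(2,15) right/bottom  bias=-1
    (0,2)@(1, 5): e=[19,2,25] → X
    (1,2)@(3, 5): e=[33,18,-5] → .
    (0,3)@(1, 7): e=[11,6,29] → X
    (1,3)@(3, 7): e=[25,22,-1] → .
    (0,4)@(1, 9): e=[3,10,33] → X
    (1,4)@(3, 9): e=[17,26,3] → X
    (2,4)@(5, 9): e=[31,42,-27] → .
    (0,5)@(1, 11): e=[-5,14,37] → .
    (1,5)@(3, 11): e=[9,30,7] → X
    (2,5)@(5, 11): e=[23,46,-23] → .
    (1,6)@(3, 13): e=[1,34,11] → X
    (2,6)@(5, 13): e=[15,50,-19] → .
  covered (6 px):
    . . . .
    . . . .
    X . . .
    X . . .
    X X . .
    . X . .
    . X . .
    . . . .
    . . . .

Result: [2,25,19]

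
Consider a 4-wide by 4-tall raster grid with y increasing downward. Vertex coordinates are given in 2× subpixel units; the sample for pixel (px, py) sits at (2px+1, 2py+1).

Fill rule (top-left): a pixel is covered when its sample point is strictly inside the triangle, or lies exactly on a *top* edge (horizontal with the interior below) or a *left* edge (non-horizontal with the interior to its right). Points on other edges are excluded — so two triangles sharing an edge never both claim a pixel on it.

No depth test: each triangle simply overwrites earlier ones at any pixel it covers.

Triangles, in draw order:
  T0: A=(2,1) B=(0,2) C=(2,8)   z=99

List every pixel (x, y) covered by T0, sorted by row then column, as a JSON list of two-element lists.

T0:
  2·area = 14  (B↔C swapped to make it positive)
  edge (2, 1)→(2, 8): d=(0,7) right/bottom  bias=-1
  edge (2, 8)→(0, 2): d=(-2,-6) top-left  bias=+0
  edge (0, 2)→(2, 1): d=(2,-1) top-left  bias=+0
    (0,1)@(1, 3): e=[7,4,3] → X
    (1,1)@(3, 3): e=[-7,16,5] → .
    (0,2)@(1, 5): e=[7,0,7] → X  [on edge]
    (1,2)@(3, 5): e=[-7,12,9] → .
    (0,3)@(1, 7): e=[7,-4,11] → .
  covered (2 px):
    . . . .
    X . . .
    X . . .
    . . . .

Result: [[0,1],[0,2]]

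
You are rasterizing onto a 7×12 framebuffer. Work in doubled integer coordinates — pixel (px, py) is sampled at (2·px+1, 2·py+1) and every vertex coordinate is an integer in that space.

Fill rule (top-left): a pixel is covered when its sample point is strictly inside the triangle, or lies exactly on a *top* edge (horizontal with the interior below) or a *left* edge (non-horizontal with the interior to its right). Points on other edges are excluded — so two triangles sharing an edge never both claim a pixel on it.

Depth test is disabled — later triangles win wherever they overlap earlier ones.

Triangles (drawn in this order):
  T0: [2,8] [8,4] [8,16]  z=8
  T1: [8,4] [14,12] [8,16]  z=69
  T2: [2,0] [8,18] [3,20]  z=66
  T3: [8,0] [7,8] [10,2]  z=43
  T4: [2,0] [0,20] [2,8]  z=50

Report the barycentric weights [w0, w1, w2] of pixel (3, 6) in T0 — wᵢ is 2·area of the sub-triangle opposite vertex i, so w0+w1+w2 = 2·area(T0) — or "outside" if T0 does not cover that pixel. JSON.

T0:
  2·area = 72
  edge (2, 8)→(8, 4): d=(6,-4) top-left  bias=+0
  edge (8, 4)→(8, 16): d=(0,12) right/bottom  bias=-1
  edge (8, 16)→(2, 8): d=(-6,-8) top-left  bias=+0
    (3,2)@(7, 5): e=[2,12,58] → █
    (4,2)@(9, 5): e=[10,-12,74] → ·
    (2,3)@(5, 7): e=[6,36,30] → █
    (4,3)@(9, 7): e=[22,-12,62] → ·
    (1,4)@(3, 9): e=[10,60,2] → █
    (4,4)@(9, 9): e=[34,-12,50] → ·
    (1,5)@(3, 11): e=[22,60,-10] → ·
    (2,5)@(5, 11): e=[30,36,6] → █
    (4,5)@(9, 11): e=[46,-12,38] → ·
    (2,6)@(5, 13): e=[42,36,-6] → ·
    (3,6)@(7, 13): e=[50,12,10] → █
    (4,6)@(9, 13): e=[58,-12,26] → ·
  covered (9 px):
    · · · · · · ·
    · · · · · · ·
    · · · █ · · ·
    · · █ █ · · ·
    · █ █ █ · · ·
    · · █ █ · · ·
    · · · █ · · ·
    · · · · · · ·
    · · · · · · ·
    · · · · · · ·
    · · · · · · ·
    · · · · · · ·
T1:
  2·area = 72
  edge (8, 4)→(14, 12): d=(6,8) right/bottom  bias=-1
  edge (14, 12)→(8, 16): d=(-6,4) right/bottom  bias=-1
  edge (8, 16)→(8, 4): d=(0,-12) top-left  bias=+0
    (4,3)@(9, 7): e=[10,50,12] → █
    (5,3)@(11, 7): e=[-6,42,36] → ·
    (4,4)@(9, 9): e=[22,38,12] → █
    (5,4)@(11, 9): e=[6,30,36] → █
    (6,4)@(13, 9): e=[-10,22,60] → ·
    (4,5)@(9, 11): e=[34,26,12] → █
    (6,5)@(13, 11): e=[2,10,60] → █
    (4,6)@(9, 13): e=[46,14,12] → █
    (6,6)@(13, 13): e=[14,-2,60] → ·
    (4,7)@(9, 15): e=[58,2,12] → █
    (5,7)@(11, 15): e=[42,-6,36] → ·
    (4,8)@(9, 17): e=[70,-10,12] → ·
  covered (9 px):
    · · · · · · ·
    · · · · · · ·
    · · · · · · ·
    · · · · █ · ·
    · · · · █ █ ·
    · · · · █ █ █
    · · · · █ █ ·
    · · · · █ · ·
    · · · · · · ·
    · · · · · · ·
    · · · · · · ·
    · · · · · · ·
T2:
  2·area = 102
  edge (2, 0)→(8, 18): d=(6,18) right/bottom  bias=-1
  edge (8, 18)→(3, 20): d=(-5,2) right/bottom  bias=-1
  edge (3, 20)→(2, 0): d=(-1,-20) top-left  bias=+0
    (1,1)@(3, 3): e=[0,85,17] → ·  [on edge]
    (1,2)@(3, 5): e=[12,75,15] → █
    (2,2)@(5, 5): e=[-24,71,55] → ·
    (1,3)@(3, 7): e=[24,65,13] → █
    (2,3)@(5, 7): e=[-12,61,53] → ·
    (1,4)@(3, 9): e=[36,55,11] → █
    (2,4)@(5, 9): e=[0,51,51] → ·  [on edge]
    (1,5)@(3, 11): e=[48,45,9] → █
    (2,5)@(5, 11): e=[12,41,49] → █
    (3,5)@(7, 11): e=[-24,37,89] → ·
    (1,6)@(3, 13): e=[60,35,7] → █
    (3,6)@(7, 13): e=[-12,27,87] → ·
    (3,7)@(7, 15): e=[0,17,85] → ·  [on edge]
    (4,10)@(9, 21): e=[0,-17,119] → ·  [on edge]
  covered (14 px):
    · · · · · · ·
    · · · · · · ·
    · █ · · · · ·
    · █ · · · · ·
    · █ · · · · ·
    · █ █ · · · ·
    · █ █ · · · ·
    · █ █ · · · ·
    · █ █ █ · · ·
    · █ █ · · · ·
    · · · · · · ·
    · · · · · · ·
T3:
  2·area = 18  (B↔C swapped to make it positive)
  edge (8, 0)→(10, 2): d=(2,2) right/bottom  bias=-1
  edge (10, 2)→(7, 8): d=(-3,6) right/bottom  bias=-1
  edge (7, 8)→(8, 0): d=(1,-8) top-left  bias=+0
    (4,0)@(9, 1): e=[0,9,9] → ·  [on edge]
    (4,1)@(9, 3): e=[4,3,11] → █
    (5,1)@(11, 3): e=[0,-9,27] → ·  [on edge]
    (4,2)@(9, 5): e=[8,-3,13] → ·
    (6,2)@(13, 5): e=[0,-27,45] → ·  [on edge]
  covered (1 px):
    · · · · · · ·
    · · · · █ · ·
    · · · · · · ·
    · · · · · · ·
    · · · · · · ·
    · · · · · · ·
    · · · · · · ·
    · · · · · · ·
    · · · · · · ·
    · · · · · · ·
    · · · · · · ·
    · · · · · · ·
T4:
  2·area = 16  (B↔C swapped to make it positive)
  edge (2, 0)→(2, 8): d=(0,8) right/bottom  bias=-1
  edge (2, 8)→(0, 20): d=(-2,12) right/bottom  bias=-1
  edge (0, 20)→(2, 0): d=(2,-20) top-left  bias=+0
    (0,5)@(1, 11): e=[8,6,2] → █
    (1,5)@(3, 11): e=[-8,-18,42] → ·
    (0,6)@(1, 13): e=[8,2,6] → █
    (1,6)@(3, 13): e=[-8,-22,46] → ·
    (0,7)@(1, 15): e=[8,-2,10] → ·
  covered (2 px):
    · · · · · · ·
    · · · · · · ·
    · · · · · · ·
    · · · · · · ·
    · · · · · · ·
    █ · · · · · ·
    █ · · · · · ·
    · · · · · · ·
    · · · · · · ·
    · · · · · · ·
    · · · · · · ·
    · · · · · · ·

Answer: [12,10,50]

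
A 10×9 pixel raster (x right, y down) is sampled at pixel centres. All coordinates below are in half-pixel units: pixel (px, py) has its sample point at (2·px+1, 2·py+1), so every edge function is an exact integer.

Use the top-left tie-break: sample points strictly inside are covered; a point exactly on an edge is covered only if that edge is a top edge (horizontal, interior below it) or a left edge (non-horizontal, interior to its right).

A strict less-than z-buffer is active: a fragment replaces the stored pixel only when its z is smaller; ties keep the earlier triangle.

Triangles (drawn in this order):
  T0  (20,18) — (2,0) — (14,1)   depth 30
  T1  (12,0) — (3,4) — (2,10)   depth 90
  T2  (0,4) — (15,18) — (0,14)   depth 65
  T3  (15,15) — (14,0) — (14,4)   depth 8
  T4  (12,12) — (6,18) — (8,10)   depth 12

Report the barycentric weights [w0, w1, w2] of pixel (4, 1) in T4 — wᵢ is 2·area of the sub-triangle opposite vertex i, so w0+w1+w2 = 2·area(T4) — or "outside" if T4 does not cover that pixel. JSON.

T0:
  2·area = 198
  edge (20, 18)→(2, 0): d=(-18,-18) top-left  bias=+0
  edge (2, 0)→(14, 1): d=(12,1) right/bottom  bias=-1
  edge (14, 1)→(20, 18): d=(6,17) right/bottom  bias=-1
    (1,0)@(3, 1): e=[0,11,187] → X  [on edge]
    (2,0)@(5, 1): e=[36,9,153] → X
    (3,0)@(7, 1): e=[72,7,119] → X
    (4,0)@(9, 1): e=[108,5,85] → X
    (5,0)@(11, 1): e=[144,3,51] → X
    (6,0)@(13, 1): e=[180,1,17] → X
    (7,0)@(15, 1): e=[216,-1,-17] → .
    (1,1)@(3, 3): e=[-36,35,199] → .
    (2,1)@(5, 3): e=[0,33,165] → X  [on edge]
    (7,1)@(15, 3): e=[180,23,-5] → .
    (2,2)@(5, 5): e=[-36,57,177] → .
    (3,2)@(7, 5): e=[0,55,143] → X  [on edge]
    (4,3)@(9, 7): e=[0,77,121] → X  [on edge]
    (5,4)@(11, 9): e=[0,99,99] → X  [on edge]
    (6,5)@(13, 11): e=[0,121,77] → X  [on edge]
    (7,6)@(15, 13): e=[0,143,55] → X  [on edge]
    (8,7)@(17, 15): e=[0,165,33] → X  [on edge]
    (9,8)@(19, 17): e=[0,187,11] → X  [on edge]
  covered (30 px):
    . X X X X X X . . .
    . . X X X X X . . .
    . . . X X X X X . .
    . . . . X X X X . .
    . . . . . X X X . .
    . . . . . . X X X .
    . . . . . . . X X .
    . . . . . . . . X .
    . . . . . . . . . X
T1:
  2·area = 50  (B↔C swapped to make it positive)
  edge (12, 0)→(2, 10): d=(-10,10) right/bottom  bias=-1
  edge (2, 10)→(3, 4): d=(1,-6) top-left  bias=+0
  edge (3, 4)→(12, 0): d=(9,-4) top-left  bias=+0
    (5,0)@(11, 1): e=[0,45,5] → .  [on edge]
    (3,1)@(7, 3): e=[20,23,7] → X
    (4,1)@(9, 3): e=[0,35,15] → .  [on edge]
    (1,2)@(3, 5): e=[40,1,9] → X
    (2,2)@(5, 5): e=[20,13,17] → X
    (3,2)@(7, 5): e=[0,25,25] → .  [on edge]
    (1,3)@(3, 7): e=[20,3,27] → X
    (2,3)@(5, 7): e=[0,15,35] → .  [on edge]
    (1,4)@(3, 9): e=[0,5,45] → .  [on edge]
    (0,5)@(1, 11): e=[0,-5,55] → .  [on edge]
  covered (4 px):
    . . . . . . . . . .
    . . . X . . . . . .
    . X X . . . . . . .
    . X . . . . . . . .
    . . . . . . . . . .
    . . . . . . . . . .
    . . . . . . . . . .
    . . . . . . . . . .
    . . . . . . . . . .
T2:
  2·area = 150
  edge (0, 4)→(15, 18): d=(15,14) right/bottom  bias=-1
  edge (15, 18)→(0, 14): d=(-15,-4) top-left  bias=+0
  edge (0, 14)→(0, 4): d=(0,-10) top-left  bias=+0
    (0,2)@(1, 5): e=[1,139,10] → X
    (1,2)@(3, 5): e=[-27,147,30] → .
    (0,3)@(1, 7): e=[31,109,10] → X
    (1,3)@(3, 7): e=[3,117,30] → X
    (2,3)@(5, 7): e=[-25,125,50] → .
    (0,4)@(1, 9): e=[61,79,10] → X
    (2,4)@(5, 9): e=[5,95,50] → X
    (3,4)@(7, 9): e=[-23,103,70] → .
    (0,5)@(1, 11): e=[91,49,10] → X
    (3,5)@(7, 11): e=[7,73,70] → X
    (4,5)@(9, 11): e=[-21,81,90] → .
    (0,6)@(1, 13): e=[121,19,10] → X
  covered (20 px):
    . . . . . . . . . .
    . . . . . . . . . .
    X . . . . . . . . .
    X X . . . . . . . .
    X X X . . . . . . .
    X X X X . . . . . .
    X X X X X . . . . .
    . . X X X X . . . .
    . . . . . . X . . .
T3:
  2·area = 4  (B↔C swapped to make it positive)
  edge (15, 15)→(14, 4): d=(-1,-11) top-left  bias=+0
  edge (14, 4)→(14, 0): d=(0,-4) top-left  bias=+0
  edge (14, 0)→(15, 15): d=(1,15) right/bottom  bias=-1
    (7,7)@(15, 15): e=[0,4,0] → .  [on edge]
  covered (0 px):
    . . . . . . . . . .
    . . . . . . . . . .
    . . . . . . . . . .
    . . . . . . . . . .
    . . . . . . . . . .
    . . . . . . . . . .
    . . . . . . . . . .
    . . . . . . . . . .
    . . . . . . . . . .
T4:
  2·area = 36
  edge (12, 12)→(6, 18): d=(-6,6) right/bottom  bias=-1
  edge (6, 18)→(8, 10): d=(2,-8) top-left  bias=+0
  edge (8, 10)→(12, 12): d=(4,2) right/bottom  bias=-1
    (9,2)@(19, 5): e=[0,78,-42] → .  [on edge]
    (8,3)@(17, 7): e=[0,66,-30] → .  [on edge]
    (7,4)@(15, 9): e=[0,54,-18] → .  [on edge]
    (4,5)@(9, 11): e=[24,10,2] → X
    (5,5)@(11, 11): e=[12,26,-2] → .
    (6,5)@(13, 11): e=[0,42,-6] → .  [on edge]
    (4,6)@(9, 13): e=[12,14,10] → X
    (5,6)@(11, 13): e=[0,30,6] → .  [on edge]
    (3,7)@(7, 15): e=[12,2,22] → X
    (4,7)@(9, 15): e=[0,18,18] → .  [on edge]
    (3,8)@(7, 17): e=[0,6,30] → .  [on edge]
  covered (3 px):
    . . . . . . . . . .
    . . . . . . . . . .
    . . . . . . . . . .
    . . . . . . . . . .
    . . . . . . . . . .
    . . . . X . . . . .
    . . . . X . . . . .
    . . . X . . . . . .
    . . . . . . . . . .

Result: "outside"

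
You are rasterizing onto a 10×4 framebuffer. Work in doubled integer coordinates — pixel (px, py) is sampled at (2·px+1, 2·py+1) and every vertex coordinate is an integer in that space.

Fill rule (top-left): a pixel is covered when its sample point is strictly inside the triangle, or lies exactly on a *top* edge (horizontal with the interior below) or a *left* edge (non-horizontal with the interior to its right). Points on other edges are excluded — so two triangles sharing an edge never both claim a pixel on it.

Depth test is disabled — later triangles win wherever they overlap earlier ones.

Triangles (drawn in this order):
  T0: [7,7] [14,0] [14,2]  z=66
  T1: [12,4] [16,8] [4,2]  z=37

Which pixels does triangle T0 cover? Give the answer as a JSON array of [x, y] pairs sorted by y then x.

T0:
  2·area = 14
  edge (7, 7)→(14, 0): d=(7,-7) top-left  bias=+0
  edge (14, 0)→(14, 2): d=(0,2) right/bottom  bias=-1
  edge (14, 2)→(7, 7): d=(-7,5) right/bottom  bias=-1
    (6,0)@(13, 1): e=[0,2,12] → X  [on edge]
    (7,0)@(15, 1): e=[14,-2,2] → .
    (5,1)@(11, 3): e=[0,6,8] → X  [on edge]
    (6,1)@(13, 3): e=[14,2,-2] → .
    (4,2)@(9, 5): e=[0,10,4] → X  [on edge]
    (5,2)@(11, 5): e=[14,6,-6] → .
    (3,3)@(7, 7): e=[0,14,0] → .  [on edge]
    (4,3)@(9, 7): e=[14,10,-10] → .
  covered (3 px):
    . . . . . . X . . .
    . . . . . X . . . .
    . . . . X . . . . .
    . . . . . . . . . .
T1:
  2·area = 24
  edge (12, 4)→(16, 8): d=(4,4) right/bottom  bias=-1
  edge (16, 8)→(4, 2): d=(-12,-6) top-left  bias=+0
  edge (4, 2)→(12, 4): d=(8,2) right/bottom  bias=-1
    (4,0)@(9, 1): e=[0,42,-18] → .  [on edge]
    (3,1)@(7, 3): e=[16,6,2] → X
    (4,1)@(9, 3): e=[8,18,-2] → .
    (5,1)@(11, 3): e=[0,30,-6] → .  [on edge]
    (3,2)@(7, 5): e=[24,-18,18] → .
    (5,2)@(11, 5): e=[8,6,10] → X
    (6,2)@(13, 5): e=[0,18,6] → .  [on edge]
    (5,3)@(11, 7): e=[16,-18,26] → .
    (7,3)@(15, 7): e=[0,6,18] → .  [on edge]
  covered (2 px):
    . . . . . . . . . .
    . . . X . . . . . .
    . . . . . X . . . .
    . . . . . . . . . .

Answer: [[6,0],[5,1],[4,2]]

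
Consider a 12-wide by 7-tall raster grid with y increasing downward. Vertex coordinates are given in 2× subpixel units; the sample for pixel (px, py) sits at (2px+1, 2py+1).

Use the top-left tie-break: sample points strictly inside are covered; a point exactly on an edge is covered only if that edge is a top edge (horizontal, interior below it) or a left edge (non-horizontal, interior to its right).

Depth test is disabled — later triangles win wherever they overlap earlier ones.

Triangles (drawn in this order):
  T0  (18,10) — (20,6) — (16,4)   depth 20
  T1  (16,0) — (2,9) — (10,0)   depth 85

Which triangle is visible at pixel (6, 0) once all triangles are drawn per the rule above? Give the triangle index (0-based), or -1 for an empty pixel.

T0:
  2·area = 20  (B↔C swapped to make it positive)
  edge (18, 10)→(16, 4): d=(-2,-6) top-left  bias=+0
  edge (16, 4)→(20, 6): d=(4,2) right/bottom  bias=-1
  edge (20, 6)→(18, 10): d=(-2,4) right/bottom  bias=-1
    (7,0)@(15, 1): e=[0,-10,30] → ·  [on edge]
    (8,2)@(17, 5): e=[4,2,14] → #
    (9,2)@(19, 5): e=[16,-2,6] → ·
    (8,3)@(17, 7): e=[0,10,10] → #  [on edge]
    (9,3)@(19, 7): e=[12,6,2] → #
    (10,3)@(21, 7): e=[24,2,-6] → ·
    (8,4)@(17, 9): e=[-4,18,6] → ·
    (9,4)@(19, 9): e=[8,14,-2] → ·
    (9,6)@(19, 13): e=[0,30,-10] → ·  [on edge]
  covered (3 px):
    · · · · · · · · · · · ·
    · · · · · · · · · · · ·
    · · · · · · · · # · · ·
    · · · · · · · · # # · ·
    · · · · · · · · · · · ·
    · · · · · · · · · · · ·
    · · · · · · · · · · · ·
T1:
  2·area = 54
  edge (16, 0)→(2, 9): d=(-14,9) right/bottom  bias=-1
  edge (2, 9)→(10, 0): d=(8,-9) top-left  bias=+0
  edge (10, 0)→(16, 0): d=(6,0) top-left  bias=+0
    (5,0)@(11, 1): e=[31,17,6] → #
    (6,0)@(13, 1): e=[13,35,6] → #
    (7,0)@(15, 1): e=[-5,53,6] → ·
    (4,1)@(9, 3): e=[21,15,18] → #
    (6,1)@(13, 3): e=[-15,51,18] → ·
    (3,2)@(7, 5): e=[11,13,30] → #
    (4,2)@(9, 5): e=[-7,31,30] → ·
    (5,2)@(11, 5): e=[-25,49,30] → ·
    (2,3)@(5, 7): e=[1,11,42] → #
    (3,3)@(7, 7): e=[-17,29,42] → ·
    (2,4)@(5, 9): e=[-27,27,54] → ·
  covered (6 px):
    · · · · · # # · · · · ·
    · · · · # # · · · · · ·
    · · · # · · · · · · · ·
    · · # · · · · · · · · ·
    · · · · · · · · · · · ·
    · · · · · · · · · · · ·
    · · · · · · · · · · · ·

Z-buffer (winner per pixel, '.' = empty):
  . . . . . 1 1 . . . . .
  . . . . 1 1 . . . . . .
  . . . 1 . . . . 0 . . .
  . . 1 . . . . . 0 0 . .
  . . . . . . . . . . . .
  . . . . . . . . . . . .
  . . . . . . . . . . . .

Answer: 1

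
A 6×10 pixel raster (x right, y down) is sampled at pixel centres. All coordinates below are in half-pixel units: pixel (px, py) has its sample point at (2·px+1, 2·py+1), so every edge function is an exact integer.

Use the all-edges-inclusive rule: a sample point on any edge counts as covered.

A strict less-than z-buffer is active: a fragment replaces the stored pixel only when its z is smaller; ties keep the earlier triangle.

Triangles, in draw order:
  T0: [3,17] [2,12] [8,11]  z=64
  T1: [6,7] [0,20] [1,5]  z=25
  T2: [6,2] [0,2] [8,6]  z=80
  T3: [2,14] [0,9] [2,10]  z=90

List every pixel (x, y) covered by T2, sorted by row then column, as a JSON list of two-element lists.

T0:
  2·area = 31
  edge (3, 17)→(2, 12): d=(-1,-5) inclusive
  edge (2, 12)→(8, 11): d=(6,-1) inclusive
  edge (8, 11)→(3, 17): d=(-5,6) inclusive
    (0,3)@(1, 7): e=[0,-31,62] → ·  [on edge]
    (1,6)@(3, 13): e=[4,7,20] → █
    (2,6)@(5, 13): e=[14,9,8] → █
    (3,6)@(7, 13): e=[24,11,-4] → ·
    (1,7)@(3, 15): e=[2,19,10] → █
    (2,7)@(5, 15): e=[12,21,-2] → ·
    (1,8)@(3, 17): e=[0,31,0] → █  [on edge]
    (2,8)@(5, 17): e=[10,33,-12] → ·
    (1,9)@(3, 19): e=[-2,43,-10] → ·
  covered (4 px):
    · · · · · ·
    · · · · · ·
    · · · · · ·
    · · · · · ·
    · · · · · ·
    · · · · · ·
    · █ █ · · ·
    · █ · · · ·
    · █ · · · ·
    · · · · · ·
T1:
  2·area = 77
  edge (6, 7)→(0, 20): d=(-6,13) inclusive
  edge (0, 20)→(1, 5): d=(1,-15) inclusive
  edge (1, 5)→(6, 7): d=(5,2) inclusive
    (0,2)@(1, 5): e=[77,0,0] → █  [on edge]
    (1,2)@(3, 5): e=[51,30,-4] → ·
    (0,3)@(1, 7): e=[65,2,10] → █
    (1,3)@(3, 7): e=[39,32,6] → █
    (2,3)@(5, 7): e=[13,62,2] → █
    (3,3)@(7, 7): e=[-13,92,-2] → ·
    (0,4)@(1, 9): e=[53,4,20] → █
    (3,4)@(7, 9): e=[-25,94,8] → ·
    (5,4)@(11, 9): e=[-77,154,0] → ·  [on edge]
    (0,5)@(1, 11): e=[41,6,30] → █
    (2,5)@(5, 11): e=[-11,66,22] → ·
    (0,6)@(1, 13): e=[29,8,40] → █
  covered (13 px):
    · · · · · ·
    · · · · · ·
    █ · · · · ·
    █ █ █ · · ·
    █ █ █ · · ·
    █ █ · · · ·
    █ █ · · · ·
    █ · · · · ·
    █ · · · · ·
    · · · · · ·
T2:
  2·area = 24  (B↔C swapped to make it positive)
  edge (6, 2)→(8, 6): d=(2,4) inclusive
  edge (8, 6)→(0, 2): d=(-8,-4) inclusive
  edge (0, 2)→(6, 2): d=(6,0) inclusive
    (1,1)@(3, 3): e=[14,4,6] → █
    (2,1)@(5, 3): e=[6,12,6] → █
    (3,1)@(7, 3): e=[-2,20,6] → ·
    (1,2)@(3, 5): e=[18,-12,18] → ·
    (2,2)@(5, 5): e=[10,-4,18] → ·
    (3,2)@(7, 5): e=[2,4,18] → █
    (4,2)@(9, 5): e=[-6,12,18] → ·
    (3,3)@(7, 7): e=[6,-12,30] → ·
  covered (3 px):
    · · · · · ·
    · █ █ · · ·
    · · · █ · ·
    · · · · · ·
    · · · · · ·
    · · · · · ·
    · · · · · ·
    · · · · · ·
    · · · · · ·
    · · · · · ·
T3:
  2·area = 8
  edge (2, 14)→(0, 9): d=(-2,-5) inclusive
  edge (0, 9)→(2, 10): d=(2,1) inclusive
  edge (2, 10)→(2, 14): d=(0,4) inclusive
    (0,5)@(1, 11): e=[1,3,4] → █
    (1,5)@(3, 11): e=[11,1,-4] → ·
    (0,6)@(1, 13): e=[-3,7,4] → ·
  covered (1 px):
    · · · · · ·
    · · · · · ·
    · · · · · ·
    · · · · · ·
    · · · · · ·
    █ · · · · ·
    · · · · · ·
    · · · · · ·
    · · · · · ·
    · · · · · ·

Result: [[1,1],[2,1],[3,2]]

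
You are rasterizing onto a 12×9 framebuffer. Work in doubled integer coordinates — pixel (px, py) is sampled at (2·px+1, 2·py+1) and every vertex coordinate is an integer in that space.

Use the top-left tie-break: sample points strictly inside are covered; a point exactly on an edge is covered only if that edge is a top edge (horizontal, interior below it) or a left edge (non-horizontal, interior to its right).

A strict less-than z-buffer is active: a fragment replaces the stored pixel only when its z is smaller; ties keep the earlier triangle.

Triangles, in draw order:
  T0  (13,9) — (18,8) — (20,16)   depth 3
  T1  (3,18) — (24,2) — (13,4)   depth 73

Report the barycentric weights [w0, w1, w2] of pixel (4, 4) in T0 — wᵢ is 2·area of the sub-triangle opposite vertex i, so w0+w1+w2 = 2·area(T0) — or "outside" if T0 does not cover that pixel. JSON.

T0:
  2·area = 42
  edge (13, 9)→(18, 8): d=(5,-1) top-left  bias=+0
  edge (18, 8)→(20, 16): d=(2,8) right/bottom  bias=-1
  edge (20, 16)→(13, 9): d=(-7,-7) top-left  bias=+0
    (2,0)@(5, 1): e=[-48,90,0] → ·  [on edge]
    (3,1)@(7, 3): e=[-36,78,0] → ·  [on edge]
    (4,2)@(9, 5): e=[-24,66,0] → ·  [on edge]
    (5,3)@(11, 7): e=[-12,54,0] → ·  [on edge]
    (11,3)@(23, 7): e=[0,-42,84] → ·  [on edge]
    (6,4)@(13, 9): e=[0,42,0] → █  [on edge]
    (7,4)@(15, 9): e=[2,26,14] → █
    (8,4)@(17, 9): e=[4,10,28] → █
    (9,4)@(19, 9): e=[6,-6,42] → ·
    (1,5)@(3, 11): e=[0,126,-84] → ·  [on edge]
    (6,5)@(13, 11): e=[10,46,-14] → ·
    (7,5)@(15, 11): e=[12,30,0] → █  [on edge]
    (8,6)@(17, 13): e=[24,18,0] → █  [on edge]
    (9,7)@(19, 15): e=[36,6,0] → █  [on edge]
    (10,8)@(21, 17): e=[48,-6,0] → ·  [on edge]
  covered (8 px):
    · · · · · · · · · · · ·
    · · · · · · · · · · · ·
    · · · · · · · · · · · ·
    · · · · · · · · · · · ·
    · · · · · · █ █ █ · · ·
    · · · · · · · █ █ · · ·
    · · · · · · · · █ █ · ·
    · · · · · · · · · █ · ·
    · · · · · · · · · · · ·
T1:
  2·area = 134  (B↔C swapped to make it positive)
  edge (3, 18)→(13, 4): d=(10,-14) top-left  bias=+0
  edge (13, 4)→(24, 2): d=(11,-2) top-left  bias=+0
  edge (24, 2)→(3, 18): d=(-21,16) right/bottom  bias=-1
    (9,1)@(19, 3): e=[74,1,59] → █
    (10,1)@(21, 3): e=[102,5,27] → █
    (11,1)@(23, 3): e=[130,9,-5] → ·
    (6,2)@(13, 5): e=[10,11,113] → █
    (7,2)@(15, 5): e=[38,15,81] → █
    (8,2)@(17, 5): e=[66,19,49] → █
    (10,2)@(21, 5): e=[122,27,-15] → ·
    (5,3)@(11, 7): e=[2,29,103] → █
    (9,3)@(19, 7): e=[114,45,-25] → ·
    (5,4)@(11, 9): e=[22,51,61] → █
    (7,4)@(15, 9): e=[78,59,-3] → ·
    (8,4)@(17, 9): e=[106,63,-35] → ·
  covered (16 px):
    · · · · · · · · · · · ·
    · · · · · · · · · █ █ ·
    · · · · · · █ █ █ █ · ·
    · · · · · █ █ █ █ · · ·
    · · · · · █ █ · · · · ·
    · · · · █ █ · · · · · ·
    · · · █ █ · · · · · · ·
    · · · · · · · · · · · ·
    · · · · · · · · · · · ·

Final: "outside"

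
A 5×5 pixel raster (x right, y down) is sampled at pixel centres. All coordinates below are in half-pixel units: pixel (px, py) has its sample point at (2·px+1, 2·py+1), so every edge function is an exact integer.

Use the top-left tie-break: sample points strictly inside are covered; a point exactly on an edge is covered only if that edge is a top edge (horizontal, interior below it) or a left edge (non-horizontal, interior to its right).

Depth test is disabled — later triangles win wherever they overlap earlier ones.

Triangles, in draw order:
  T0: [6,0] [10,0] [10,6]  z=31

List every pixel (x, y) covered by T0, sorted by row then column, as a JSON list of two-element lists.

T0:
  2·area = 24
  edge (6, 0)→(10, 0): d=(4,0) top-left  bias=+0
  edge (10, 0)→(10, 6): d=(0,6) right/bottom  bias=-1
  edge (10, 6)→(6, 0): d=(-4,-6) top-left  bias=+0
    (3,0)@(7, 1): e=[4,18,2] → █
    (4,0)@(9, 1): e=[4,6,14] → █
    (3,1)@(7, 3): e=[12,18,-6] → ·
    (4,1)@(9, 3): e=[12,6,6] → █
    (4,2)@(9, 5): e=[20,6,-2] → ·
  covered (3 px):
    · · · █ █
    · · · · █
    · · · · ·
    · · · · ·
    · · · · ·

Answer: [[3,0],[4,0],[4,1]]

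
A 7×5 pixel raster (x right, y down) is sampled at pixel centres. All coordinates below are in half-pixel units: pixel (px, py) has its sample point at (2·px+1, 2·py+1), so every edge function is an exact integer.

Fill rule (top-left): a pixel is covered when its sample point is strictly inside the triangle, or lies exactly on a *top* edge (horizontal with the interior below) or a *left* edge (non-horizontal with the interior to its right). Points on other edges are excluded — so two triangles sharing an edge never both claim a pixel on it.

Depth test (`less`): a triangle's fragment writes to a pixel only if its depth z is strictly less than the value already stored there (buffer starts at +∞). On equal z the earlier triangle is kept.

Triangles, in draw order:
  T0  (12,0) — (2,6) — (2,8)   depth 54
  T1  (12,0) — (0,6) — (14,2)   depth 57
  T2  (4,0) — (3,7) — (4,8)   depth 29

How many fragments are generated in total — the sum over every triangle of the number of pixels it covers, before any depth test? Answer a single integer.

T0:
  2·area = 20  (B↔C swapped to make it positive)
  edge (12, 0)→(2, 8): d=(-10,8) right/bottom  bias=-1
  edge (2, 8)→(2, 6): d=(0,-2) top-left  bias=+0
  edge (2, 6)→(12, 0): d=(10,-6) top-left  bias=+0
    (3,1)@(7, 3): e=[10,10,0] → #  [on edge]
    (4,1)@(9, 3): e=[-6,14,12] → ·
    (2,2)@(5, 5): e=[6,6,8] → #
    (3,2)@(7, 5): e=[-10,10,20] → ·
    (1,3)@(3, 7): e=[2,2,16] → #
    (2,3)@(5, 7): e=[-14,6,28] → ·
    (1,4)@(3, 9): e=[-18,2,36] → ·
  covered (3 px):
    · · · · · · ·
    · · · # · · ·
    · · # · · · ·
    · # · · · · ·
    · · · · · · ·
T1:
  2·area = 36  (B↔C swapped to make it positive)
  edge (12, 0)→(14, 2): d=(2,2) right/bottom  bias=-1
  edge (14, 2)→(0, 6): d=(-14,4) right/bottom  bias=-1
  edge (0, 6)→(12, 0): d=(12,-6) top-left  bias=+0
    (5,0)@(11, 1): e=[4,26,6] → #
    (6,0)@(13, 1): e=[0,18,18] → ·  [on edge]
    (3,1)@(7, 3): e=[16,14,6] → #
    (4,1)@(9, 3): e=[12,6,18] → #
    (5,1)@(11, 3): e=[8,-2,30] → ·
    (1,2)@(3, 5): e=[28,2,6] → #
    (2,2)@(5, 5): e=[24,-6,18] → ·
    (3,2)@(7, 5): e=[20,-14,30] → ·
    (4,2)@(9, 5): e=[16,-22,42] → ·
    (1,3)@(3, 7): e=[32,-26,30] → ·
  covered (4 px):
    · · · · · # ·
    · · · # # · ·
    · # · · · · ·
    · · · · · · ·
    · · · · · · ·
T2:
  2·area = 8  (B↔C swapped to make it positive)
  edge (4, 0)→(4, 8): d=(0,8) right/bottom  bias=-1
  edge (4, 8)→(3, 7): d=(-1,-1) top-left  bias=+0
  edge (3, 7)→(4, 0): d=(1,-7) top-left  bias=+0
    (0,2)@(1, 5): e=[24,0,-16] → ·  [on edge]
    (1,3)@(3, 7): e=[8,0,0] → #  [on edge]
    (2,3)@(5, 7): e=[-8,2,14] → ·
    (1,4)@(3, 9): e=[8,-2,2] → ·
    (2,4)@(5, 9): e=[-8,0,16] → ·  [on edge]
  covered (1 px):
    · · · · · · ·
    · · · · · · ·
    · · · · · · ·
    · # · · · · ·
    · · · · · · ·

Result: 8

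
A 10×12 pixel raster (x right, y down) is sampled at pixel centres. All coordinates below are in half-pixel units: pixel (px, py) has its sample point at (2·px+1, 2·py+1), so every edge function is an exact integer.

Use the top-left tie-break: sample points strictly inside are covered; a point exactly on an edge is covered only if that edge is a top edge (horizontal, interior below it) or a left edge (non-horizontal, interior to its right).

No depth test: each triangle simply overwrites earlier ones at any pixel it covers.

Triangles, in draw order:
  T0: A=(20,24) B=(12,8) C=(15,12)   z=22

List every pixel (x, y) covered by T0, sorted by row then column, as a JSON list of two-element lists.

T0:
  2·area = 16
  edge (20, 24)→(12, 8): d=(-8,-16) top-left  bias=+0
  edge (12, 8)→(15, 12): d=(3,4) right/bottom  bias=-1
  edge (15, 12)→(20, 24): d=(5,12) right/bottom  bias=-1
    (7,6)@(15, 13): e=[8,3,5] → #
    (8,6)@(17, 13): e=[40,-5,-19] → ·
    (7,7)@(15, 15): e=[-8,9,15] → ·
    (8,8)@(17, 17): e=[8,7,1] → #
    (9,8)@(19, 17): e=[40,-1,-23] → ·
    (8,9)@(17, 19): e=[-8,13,11] → ·
  covered (2 px):
    · · · · · · · · · ·
    · · · · · · · · · ·
    · · · · · · · · · ·
    · · · · · · · · · ·
    · · · · · · · · · ·
    · · · · · · · · · ·
    · · · · · · · # · ·
    · · · · · · · · · ·
    · · · · · · · · # ·
    · · · · · · · · · ·
    · · · · · · · · · ·
    · · · · · · · · · ·

Final: [[7,6],[8,8]]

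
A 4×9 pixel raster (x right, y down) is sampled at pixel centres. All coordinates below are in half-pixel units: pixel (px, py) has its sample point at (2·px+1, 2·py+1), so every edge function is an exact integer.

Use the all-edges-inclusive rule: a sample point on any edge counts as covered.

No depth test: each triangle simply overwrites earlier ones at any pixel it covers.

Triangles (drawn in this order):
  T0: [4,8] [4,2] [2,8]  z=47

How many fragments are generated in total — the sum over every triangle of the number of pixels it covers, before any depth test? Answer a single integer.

T0:
  2·area = 12  (B↔C swapped to make it positive)
  edge (4, 8)→(2, 8): d=(-2,0) inclusive
  edge (2, 8)→(4, 2): d=(2,-6) inclusive
  edge (4, 2)→(4, 8): d=(0,6) inclusive
    (1,2)@(3, 5): e=[6,0,6] → #  [on edge]
    (2,2)@(5, 5): e=[6,12,-6] → ·
    (1,3)@(3, 7): e=[2,4,6] → #
    (2,3)@(5, 7): e=[2,16,-6] → ·
    (1,4)@(3, 9): e=[-2,8,6] → ·
    (0,5)@(1, 11): e=[-6,0,18] → ·  [on edge]
  covered (2 px):
    · · · ·
    · · · ·
    · # · ·
    · # · ·
    · · · ·
    · · · ·
    · · · ·
    · · · ·
    · · · ·

Final: 2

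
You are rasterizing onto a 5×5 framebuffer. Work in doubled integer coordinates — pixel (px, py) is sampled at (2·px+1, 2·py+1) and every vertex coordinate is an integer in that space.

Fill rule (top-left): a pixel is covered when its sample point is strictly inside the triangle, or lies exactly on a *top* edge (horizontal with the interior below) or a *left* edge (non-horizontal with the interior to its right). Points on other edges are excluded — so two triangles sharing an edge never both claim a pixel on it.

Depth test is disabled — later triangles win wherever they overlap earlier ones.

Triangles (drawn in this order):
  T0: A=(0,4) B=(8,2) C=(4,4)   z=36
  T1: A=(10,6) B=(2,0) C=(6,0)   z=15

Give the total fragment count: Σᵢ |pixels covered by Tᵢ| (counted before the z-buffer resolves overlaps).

T0:
  2·area = 8
  edge (0, 4)→(8, 2): d=(8,-2) top-left  bias=+0
  edge (8, 2)→(4, 4): d=(-4,2) right/bottom  bias=-1
  edge (4, 4)→(0, 4): d=(-4,0) right/bottom  bias=-1
    (2,1)@(5, 3): e=[2,2,4] → #
    (3,1)@(7, 3): e=[6,-2,4] → ·
    (2,2)@(5, 5): e=[18,-6,-4] → ·
  covered (1 px):
    · · · · ·
    · · # · ·
    · · · · ·
    · · · · ·
    · · · · ·
T1:
  2·area = 24
  edge (10, 6)→(2, 0): d=(-8,-6) top-left  bias=+0
  edge (2, 0)→(6, 0): d=(4,0) top-left  bias=+0
  edge (6, 0)→(10, 6): d=(4,6) right/bottom  bias=-1
    (2,0)@(5, 1): e=[10,4,10] → #
    (3,0)@(7, 1): e=[22,4,-2] → ·
    (2,1)@(5, 3): e=[-6,12,18] → ·
    (3,1)@(7, 3): e=[6,12,6] → #
    (4,1)@(9, 3): e=[18,12,-6] → ·
    (3,2)@(7, 5): e=[-10,20,14] → ·
    (4,2)@(9, 5): e=[2,20,2] → #
    (4,3)@(9, 7): e=[-14,28,10] → ·
  covered (3 px):
    · · # · ·
    · · · # ·
    · · · · #
    · · · · ·
    · · · · ·

Result: 4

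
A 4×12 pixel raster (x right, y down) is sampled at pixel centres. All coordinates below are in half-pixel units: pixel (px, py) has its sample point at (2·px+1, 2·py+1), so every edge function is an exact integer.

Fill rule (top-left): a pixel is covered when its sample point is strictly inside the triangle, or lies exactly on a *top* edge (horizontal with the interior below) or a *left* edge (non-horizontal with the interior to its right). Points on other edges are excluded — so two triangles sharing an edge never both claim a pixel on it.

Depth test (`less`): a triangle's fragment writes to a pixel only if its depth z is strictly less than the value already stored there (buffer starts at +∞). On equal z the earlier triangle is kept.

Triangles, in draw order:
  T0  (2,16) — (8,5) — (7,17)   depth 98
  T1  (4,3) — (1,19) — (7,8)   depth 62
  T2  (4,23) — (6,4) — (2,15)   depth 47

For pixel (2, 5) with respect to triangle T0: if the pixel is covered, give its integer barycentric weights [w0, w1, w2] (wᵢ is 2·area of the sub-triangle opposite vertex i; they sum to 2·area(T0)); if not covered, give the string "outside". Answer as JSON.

T0:
  2·area = 61
  edge (2, 16)→(8, 5): d=(6,-11) top-left  bias=+0
  edge (8, 5)→(7, 17): d=(-1,12) right/bottom  bias=-1
  edge (7, 17)→(2, 16): d=(-5,-1) top-left  bias=+0
    (3,3)@(7, 7): e=[1,10,50] → █
    (3,4)@(7, 9): e=[13,8,40] → █
    (2,5)@(5, 11): e=[3,30,28] → █
    (2,6)@(5, 13): e=[15,28,18] → █
    (1,7)@(3, 15): e=[5,50,6] → █
    (1,8)@(3, 17): e=[17,48,-4] → ·
    (2,8)@(5, 17): e=[39,24,-2] → ·
    (3,8)@(7, 17): e=[61,0,0] → ·  [on edge]
  covered (9 px):
    · · · ·
    · · · ·
    · · · ·
    · · · █
    · · · █
    · · █ █
    · · █ █
    · █ █ █
    · · · ·
    · · · ·
    · · · ·
    · · · ·
T1:
  2·area = 63  (B↔C swapped to make it positive)
  edge (4, 3)→(7, 8): d=(3,5) right/bottom  bias=-1
  edge (7, 8)→(1, 19): d=(-6,11) right/bottom  bias=-1
  edge (1, 19)→(4, 3): d=(3,-16) top-left  bias=+0
    (2,2)@(5, 5): e=[1,40,22] → █
    (3,2)@(7, 5): e=[-9,18,54] → ·
    (2,3)@(5, 7): e=[7,28,28] → █
    (3,3)@(7, 7): e=[-3,6,60] → ·
    (1,4)@(3, 9): e=[23,38,2] → █
    (3,4)@(7, 9): e=[3,-6,66] → ·
    (1,5)@(3, 11): e=[29,26,8] → █
    (3,5)@(7, 11): e=[9,-18,72] → ·
    (1,6)@(3, 13): e=[35,14,14] → █
    (2,6)@(5, 13): e=[25,-8,46] → ·
    (1,7)@(3, 15): e=[41,2,20] → █
    (2,7)@(5, 15): e=[31,-20,52] → ·
    (0,9)@(1, 19): e=[63,0,0] → ·  [on edge]
  covered (8 px):
    · · · ·
    · · · ·
    · · █ ·
    · · █ ·
    · █ █ ·
    · █ █ ·
    · █ · ·
    · █ · ·
    · · · ·
    · · · ·
    · · · ·
    · · · ·
T2:
  2·area = 54  (B↔C swapped to make it positive)
  edge (4, 23)→(2, 15): d=(-2,-8) top-left  bias=+0
  edge (2, 15)→(6, 4): d=(4,-11) top-left  bias=+0
  edge (6, 4)→(4, 23): d=(-2,19) right/bottom  bias=-1
    (2,3)@(5, 7): e=[40,1,13] → █
    (3,3)@(7, 7): e=[56,23,-25] → ·
    (2,4)@(5, 9): e=[36,9,9] → █
    (3,4)@(7, 9): e=[52,31,-29] → ·
    (0,5)@(1, 11): e=[0,-27,81] → ·  [on edge]
    (2,5)@(5, 11): e=[32,17,5] → █
    (3,5)@(7, 11): e=[48,39,-33] → ·
    (1,6)@(3, 13): e=[12,3,39] → █
    (3,6)@(7, 13): e=[44,47,-37] → ·
    (1,7)@(3, 15): e=[8,11,35] → █
    (2,7)@(5, 15): e=[24,33,-3] → ·
    (1,8)@(3, 17): e=[4,19,31] → █
    (1,9)@(3, 19): e=[0,27,27] → █  [on edge]
  covered (8 px):
    · · · ·
    · · · ·
    · · · ·
    · · █ ·
    · · █ ·
    · · █ ·
    · █ █ ·
    · █ · ·
    · █ · ·
    · █ · ·
    · · · ·
    · · · ·

Answer: [30,28,3]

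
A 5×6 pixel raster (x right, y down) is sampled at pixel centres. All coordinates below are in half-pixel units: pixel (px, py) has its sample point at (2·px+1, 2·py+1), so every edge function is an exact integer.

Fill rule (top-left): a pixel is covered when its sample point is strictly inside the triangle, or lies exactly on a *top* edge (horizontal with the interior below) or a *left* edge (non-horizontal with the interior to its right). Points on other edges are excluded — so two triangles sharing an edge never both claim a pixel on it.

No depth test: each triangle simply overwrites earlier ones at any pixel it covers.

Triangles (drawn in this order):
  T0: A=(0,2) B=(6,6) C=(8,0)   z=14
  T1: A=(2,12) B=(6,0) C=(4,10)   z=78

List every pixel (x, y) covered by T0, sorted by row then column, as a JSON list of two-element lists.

T0:
  2·area = 44  (B↔C swapped to make it positive)
  edge (0, 2)→(8, 0): d=(8,-2) top-left  bias=+0
  edge (8, 0)→(6, 6): d=(-2,6) right/bottom  bias=-1
  edge (6, 6)→(0, 2): d=(-6,-4) top-left  bias=+0
    (2,0)@(5, 1): e=[2,16,26] → █
    (3,0)@(7, 1): e=[6,4,34] → █
    (4,0)@(9, 1): e=[10,-8,42] → ·
    (1,1)@(3, 3): e=[14,24,6] → █
    (3,1)@(7, 3): e=[22,0,22] → ·  [on edge]
    (1,2)@(3, 5): e=[30,20,-6] → ·
    (2,2)@(5, 5): e=[34,8,2] → █
    (3,2)@(7, 5): e=[38,-4,10] → ·
    (2,3)@(5, 7): e=[50,4,-10] → ·
    (2,4)@(5, 9): e=[66,0,-22] → ·  [on edge]
  covered (5 px):
    · · █ █ ·
    · █ █ · ·
    · · █ · ·
    · · · · ·
    · · · · ·
    · · · · ·
T1:
  2·area = 16
  edge (2, 12)→(6, 0): d=(4,-12) top-left  bias=+0
  edge (6, 0)→(4, 10): d=(-2,10) right/bottom  bias=-1
  edge (4, 10)→(2, 12): d=(-2,2) right/bottom  bias=-1
    (2,1)@(5, 3): e=[0,4,12] → █  [on edge]
    (3,1)@(7, 3): e=[24,-16,8] → ·
    (2,2)@(5, 5): e=[8,0,8] → ·  [on edge]
    (4,2)@(9, 5): e=[56,-40,0] → ·  [on edge]
    (3,3)@(7, 7): e=[40,-24,0] → ·  [on edge]
    (1,4)@(3, 9): e=[0,12,4] → █  [on edge]
    (2,4)@(5, 9): e=[24,-8,0] → ·  [on edge]
    (1,5)@(3, 11): e=[8,8,0] → ·  [on edge]
  covered (2 px):
    · · · · ·
    · · █ · ·
    · · · · ·
    · · · · ·
    · █ · · ·
    · · · · ·

Answer: [[2,0],[3,0],[1,1],[2,1],[2,2]]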